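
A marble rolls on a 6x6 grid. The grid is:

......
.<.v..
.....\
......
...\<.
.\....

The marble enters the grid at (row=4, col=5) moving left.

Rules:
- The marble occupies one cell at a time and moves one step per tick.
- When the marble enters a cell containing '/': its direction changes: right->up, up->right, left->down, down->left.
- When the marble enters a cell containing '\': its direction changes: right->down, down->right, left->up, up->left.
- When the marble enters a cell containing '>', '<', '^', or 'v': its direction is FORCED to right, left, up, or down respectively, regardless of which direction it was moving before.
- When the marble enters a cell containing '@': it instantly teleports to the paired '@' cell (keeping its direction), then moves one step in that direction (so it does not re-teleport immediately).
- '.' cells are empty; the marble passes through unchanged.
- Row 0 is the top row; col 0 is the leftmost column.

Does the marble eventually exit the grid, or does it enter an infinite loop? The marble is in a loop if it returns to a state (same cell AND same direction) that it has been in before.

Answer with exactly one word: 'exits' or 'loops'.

Answer: loops

Derivation:
Step 1: enter (4,5), '.' pass, move left to (4,4)
Step 2: enter (4,4), '<' forces left->left, move left to (4,3)
Step 3: enter (4,3), '\' deflects left->up, move up to (3,3)
Step 4: enter (3,3), '.' pass, move up to (2,3)
Step 5: enter (2,3), '.' pass, move up to (1,3)
Step 6: enter (1,3), 'v' forces up->down, move down to (2,3)
Step 7: enter (2,3), '.' pass, move down to (3,3)
Step 8: enter (3,3), '.' pass, move down to (4,3)
Step 9: enter (4,3), '\' deflects down->right, move right to (4,4)
Step 10: enter (4,4), '<' forces right->left, move left to (4,3)
Step 11: at (4,3) dir=left — LOOP DETECTED (seen before)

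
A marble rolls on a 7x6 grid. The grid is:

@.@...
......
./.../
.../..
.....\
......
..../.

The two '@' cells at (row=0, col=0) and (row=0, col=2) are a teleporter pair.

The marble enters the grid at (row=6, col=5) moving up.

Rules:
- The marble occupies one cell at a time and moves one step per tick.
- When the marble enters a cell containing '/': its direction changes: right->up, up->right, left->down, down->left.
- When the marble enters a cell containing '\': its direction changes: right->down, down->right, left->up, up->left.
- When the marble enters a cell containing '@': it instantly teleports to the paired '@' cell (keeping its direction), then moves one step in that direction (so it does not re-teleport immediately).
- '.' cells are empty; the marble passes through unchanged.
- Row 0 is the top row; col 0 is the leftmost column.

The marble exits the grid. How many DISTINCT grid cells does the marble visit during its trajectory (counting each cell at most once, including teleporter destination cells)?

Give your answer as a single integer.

Step 1: enter (6,5), '.' pass, move up to (5,5)
Step 2: enter (5,5), '.' pass, move up to (4,5)
Step 3: enter (4,5), '\' deflects up->left, move left to (4,4)
Step 4: enter (4,4), '.' pass, move left to (4,3)
Step 5: enter (4,3), '.' pass, move left to (4,2)
Step 6: enter (4,2), '.' pass, move left to (4,1)
Step 7: enter (4,1), '.' pass, move left to (4,0)
Step 8: enter (4,0), '.' pass, move left to (4,-1)
Step 9: at (4,-1) — EXIT via left edge, pos 4
Distinct cells visited: 8 (path length 8)

Answer: 8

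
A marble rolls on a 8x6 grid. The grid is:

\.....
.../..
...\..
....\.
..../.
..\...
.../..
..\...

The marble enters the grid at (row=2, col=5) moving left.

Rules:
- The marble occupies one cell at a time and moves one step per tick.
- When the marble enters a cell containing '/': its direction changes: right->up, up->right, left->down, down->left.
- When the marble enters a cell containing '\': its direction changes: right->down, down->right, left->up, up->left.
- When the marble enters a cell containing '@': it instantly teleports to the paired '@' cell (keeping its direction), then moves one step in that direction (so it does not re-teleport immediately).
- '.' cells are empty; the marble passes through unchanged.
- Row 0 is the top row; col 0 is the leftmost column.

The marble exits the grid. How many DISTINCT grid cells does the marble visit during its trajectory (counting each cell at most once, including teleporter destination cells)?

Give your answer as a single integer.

Step 1: enter (2,5), '.' pass, move left to (2,4)
Step 2: enter (2,4), '.' pass, move left to (2,3)
Step 3: enter (2,3), '\' deflects left->up, move up to (1,3)
Step 4: enter (1,3), '/' deflects up->right, move right to (1,4)
Step 5: enter (1,4), '.' pass, move right to (1,5)
Step 6: enter (1,5), '.' pass, move right to (1,6)
Step 7: at (1,6) — EXIT via right edge, pos 1
Distinct cells visited: 6 (path length 6)

Answer: 6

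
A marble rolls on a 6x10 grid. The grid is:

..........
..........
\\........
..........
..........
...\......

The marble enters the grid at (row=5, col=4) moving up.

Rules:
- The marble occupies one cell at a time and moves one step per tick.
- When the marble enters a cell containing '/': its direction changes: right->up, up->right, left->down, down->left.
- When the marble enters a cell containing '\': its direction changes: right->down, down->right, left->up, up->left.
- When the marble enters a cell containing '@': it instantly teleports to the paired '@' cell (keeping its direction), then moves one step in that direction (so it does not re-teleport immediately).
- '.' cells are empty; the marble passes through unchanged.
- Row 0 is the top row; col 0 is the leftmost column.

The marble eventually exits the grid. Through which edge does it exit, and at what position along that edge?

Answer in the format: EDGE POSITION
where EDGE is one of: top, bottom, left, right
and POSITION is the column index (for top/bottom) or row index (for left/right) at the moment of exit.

Answer: top 4

Derivation:
Step 1: enter (5,4), '.' pass, move up to (4,4)
Step 2: enter (4,4), '.' pass, move up to (3,4)
Step 3: enter (3,4), '.' pass, move up to (2,4)
Step 4: enter (2,4), '.' pass, move up to (1,4)
Step 5: enter (1,4), '.' pass, move up to (0,4)
Step 6: enter (0,4), '.' pass, move up to (-1,4)
Step 7: at (-1,4) — EXIT via top edge, pos 4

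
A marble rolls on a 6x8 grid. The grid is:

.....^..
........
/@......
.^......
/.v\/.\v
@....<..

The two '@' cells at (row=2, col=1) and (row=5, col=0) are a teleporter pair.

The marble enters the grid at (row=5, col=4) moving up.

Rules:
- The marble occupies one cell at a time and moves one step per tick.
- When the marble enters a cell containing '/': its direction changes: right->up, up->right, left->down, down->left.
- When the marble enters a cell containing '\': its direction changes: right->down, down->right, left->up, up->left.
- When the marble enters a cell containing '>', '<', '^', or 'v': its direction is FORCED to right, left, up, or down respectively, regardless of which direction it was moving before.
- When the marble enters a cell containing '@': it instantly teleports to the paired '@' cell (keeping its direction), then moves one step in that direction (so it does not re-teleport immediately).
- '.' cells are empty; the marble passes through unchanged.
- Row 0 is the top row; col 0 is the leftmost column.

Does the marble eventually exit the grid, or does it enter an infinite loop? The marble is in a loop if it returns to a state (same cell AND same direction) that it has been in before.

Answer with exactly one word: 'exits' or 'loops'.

Step 1: enter (5,4), '.' pass, move up to (4,4)
Step 2: enter (4,4), '/' deflects up->right, move right to (4,5)
Step 3: enter (4,5), '.' pass, move right to (4,6)
Step 4: enter (4,6), '\' deflects right->down, move down to (5,6)
Step 5: enter (5,6), '.' pass, move down to (6,6)
Step 6: at (6,6) — EXIT via bottom edge, pos 6

Answer: exits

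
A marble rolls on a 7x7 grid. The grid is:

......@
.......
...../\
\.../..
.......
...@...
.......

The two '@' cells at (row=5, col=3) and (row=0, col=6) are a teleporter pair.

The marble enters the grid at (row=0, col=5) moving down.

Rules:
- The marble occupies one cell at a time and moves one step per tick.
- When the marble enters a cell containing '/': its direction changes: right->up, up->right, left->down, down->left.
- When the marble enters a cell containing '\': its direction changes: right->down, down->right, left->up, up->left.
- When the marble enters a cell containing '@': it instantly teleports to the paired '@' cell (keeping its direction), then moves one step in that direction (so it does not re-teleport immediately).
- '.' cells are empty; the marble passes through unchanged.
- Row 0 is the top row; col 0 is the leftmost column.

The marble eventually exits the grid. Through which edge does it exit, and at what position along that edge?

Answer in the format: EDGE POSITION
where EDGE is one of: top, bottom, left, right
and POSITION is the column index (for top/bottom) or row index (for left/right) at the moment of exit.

Answer: left 2

Derivation:
Step 1: enter (0,5), '.' pass, move down to (1,5)
Step 2: enter (1,5), '.' pass, move down to (2,5)
Step 3: enter (2,5), '/' deflects down->left, move left to (2,4)
Step 4: enter (2,4), '.' pass, move left to (2,3)
Step 5: enter (2,3), '.' pass, move left to (2,2)
Step 6: enter (2,2), '.' pass, move left to (2,1)
Step 7: enter (2,1), '.' pass, move left to (2,0)
Step 8: enter (2,0), '.' pass, move left to (2,-1)
Step 9: at (2,-1) — EXIT via left edge, pos 2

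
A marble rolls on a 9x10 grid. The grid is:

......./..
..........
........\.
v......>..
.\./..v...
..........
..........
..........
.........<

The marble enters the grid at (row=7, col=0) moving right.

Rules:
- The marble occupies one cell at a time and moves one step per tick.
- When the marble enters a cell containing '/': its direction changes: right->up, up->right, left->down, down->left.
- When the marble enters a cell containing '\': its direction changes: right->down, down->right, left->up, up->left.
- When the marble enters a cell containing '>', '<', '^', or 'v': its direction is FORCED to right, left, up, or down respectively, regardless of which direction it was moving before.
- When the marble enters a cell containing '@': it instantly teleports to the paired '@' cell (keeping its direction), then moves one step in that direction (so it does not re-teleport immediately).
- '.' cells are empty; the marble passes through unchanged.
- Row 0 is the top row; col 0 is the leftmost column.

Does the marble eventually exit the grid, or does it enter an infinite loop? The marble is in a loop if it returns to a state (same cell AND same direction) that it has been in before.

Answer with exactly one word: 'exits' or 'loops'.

Step 1: enter (7,0), '.' pass, move right to (7,1)
Step 2: enter (7,1), '.' pass, move right to (7,2)
Step 3: enter (7,2), '.' pass, move right to (7,3)
Step 4: enter (7,3), '.' pass, move right to (7,4)
Step 5: enter (7,4), '.' pass, move right to (7,5)
Step 6: enter (7,5), '.' pass, move right to (7,6)
Step 7: enter (7,6), '.' pass, move right to (7,7)
Step 8: enter (7,7), '.' pass, move right to (7,8)
Step 9: enter (7,8), '.' pass, move right to (7,9)
Step 10: enter (7,9), '.' pass, move right to (7,10)
Step 11: at (7,10) — EXIT via right edge, pos 7

Answer: exits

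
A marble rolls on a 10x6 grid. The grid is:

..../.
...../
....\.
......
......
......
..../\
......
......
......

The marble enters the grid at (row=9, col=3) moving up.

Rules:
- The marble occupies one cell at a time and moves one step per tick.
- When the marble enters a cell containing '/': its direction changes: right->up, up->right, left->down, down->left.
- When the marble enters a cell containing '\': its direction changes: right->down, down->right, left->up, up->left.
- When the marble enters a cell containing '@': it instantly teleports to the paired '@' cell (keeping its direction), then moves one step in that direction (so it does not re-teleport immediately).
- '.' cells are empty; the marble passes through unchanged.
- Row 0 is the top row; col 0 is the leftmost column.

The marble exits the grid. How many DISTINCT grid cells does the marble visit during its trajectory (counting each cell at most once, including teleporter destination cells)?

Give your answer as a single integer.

Step 1: enter (9,3), '.' pass, move up to (8,3)
Step 2: enter (8,3), '.' pass, move up to (7,3)
Step 3: enter (7,3), '.' pass, move up to (6,3)
Step 4: enter (6,3), '.' pass, move up to (5,3)
Step 5: enter (5,3), '.' pass, move up to (4,3)
Step 6: enter (4,3), '.' pass, move up to (3,3)
Step 7: enter (3,3), '.' pass, move up to (2,3)
Step 8: enter (2,3), '.' pass, move up to (1,3)
Step 9: enter (1,3), '.' pass, move up to (0,3)
Step 10: enter (0,3), '.' pass, move up to (-1,3)
Step 11: at (-1,3) — EXIT via top edge, pos 3
Distinct cells visited: 10 (path length 10)

Answer: 10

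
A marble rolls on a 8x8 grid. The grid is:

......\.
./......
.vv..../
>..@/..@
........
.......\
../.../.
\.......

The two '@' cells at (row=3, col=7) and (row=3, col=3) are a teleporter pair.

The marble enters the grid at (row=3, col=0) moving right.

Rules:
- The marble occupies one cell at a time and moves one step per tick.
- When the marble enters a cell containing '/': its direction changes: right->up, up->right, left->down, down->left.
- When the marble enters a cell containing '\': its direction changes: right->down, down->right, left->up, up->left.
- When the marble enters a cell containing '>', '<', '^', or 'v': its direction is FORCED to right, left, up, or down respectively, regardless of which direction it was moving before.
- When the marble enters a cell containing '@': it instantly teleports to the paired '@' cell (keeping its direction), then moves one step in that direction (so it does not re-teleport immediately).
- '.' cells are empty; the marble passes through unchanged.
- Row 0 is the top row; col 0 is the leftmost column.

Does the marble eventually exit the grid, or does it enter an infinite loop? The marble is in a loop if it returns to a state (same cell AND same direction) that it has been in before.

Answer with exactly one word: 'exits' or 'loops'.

Step 1: enter (3,0), '>' forces right->right, move right to (3,1)
Step 2: enter (3,1), '.' pass, move right to (3,2)
Step 3: enter (3,2), '.' pass, move right to (3,3)
Step 4: enter (3,3), '@' teleport (3,3)->(3,7), also enter (3,7), move right to (3,8)
Step 5: at (3,8) — EXIT via right edge, pos 3

Answer: exits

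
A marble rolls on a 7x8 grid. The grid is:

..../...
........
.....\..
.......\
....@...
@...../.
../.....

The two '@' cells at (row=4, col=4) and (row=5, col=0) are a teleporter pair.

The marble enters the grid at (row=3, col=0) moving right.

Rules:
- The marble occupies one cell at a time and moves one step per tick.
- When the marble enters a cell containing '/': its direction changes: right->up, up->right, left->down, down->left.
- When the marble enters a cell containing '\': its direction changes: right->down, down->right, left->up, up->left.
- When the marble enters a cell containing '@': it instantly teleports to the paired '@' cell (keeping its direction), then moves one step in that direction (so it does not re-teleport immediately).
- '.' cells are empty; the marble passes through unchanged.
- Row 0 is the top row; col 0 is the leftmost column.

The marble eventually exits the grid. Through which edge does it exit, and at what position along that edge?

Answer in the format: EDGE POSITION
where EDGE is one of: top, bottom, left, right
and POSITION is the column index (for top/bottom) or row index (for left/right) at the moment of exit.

Answer: bottom 7

Derivation:
Step 1: enter (3,0), '.' pass, move right to (3,1)
Step 2: enter (3,1), '.' pass, move right to (3,2)
Step 3: enter (3,2), '.' pass, move right to (3,3)
Step 4: enter (3,3), '.' pass, move right to (3,4)
Step 5: enter (3,4), '.' pass, move right to (3,5)
Step 6: enter (3,5), '.' pass, move right to (3,6)
Step 7: enter (3,6), '.' pass, move right to (3,7)
Step 8: enter (3,7), '\' deflects right->down, move down to (4,7)
Step 9: enter (4,7), '.' pass, move down to (5,7)
Step 10: enter (5,7), '.' pass, move down to (6,7)
Step 11: enter (6,7), '.' pass, move down to (7,7)
Step 12: at (7,7) — EXIT via bottom edge, pos 7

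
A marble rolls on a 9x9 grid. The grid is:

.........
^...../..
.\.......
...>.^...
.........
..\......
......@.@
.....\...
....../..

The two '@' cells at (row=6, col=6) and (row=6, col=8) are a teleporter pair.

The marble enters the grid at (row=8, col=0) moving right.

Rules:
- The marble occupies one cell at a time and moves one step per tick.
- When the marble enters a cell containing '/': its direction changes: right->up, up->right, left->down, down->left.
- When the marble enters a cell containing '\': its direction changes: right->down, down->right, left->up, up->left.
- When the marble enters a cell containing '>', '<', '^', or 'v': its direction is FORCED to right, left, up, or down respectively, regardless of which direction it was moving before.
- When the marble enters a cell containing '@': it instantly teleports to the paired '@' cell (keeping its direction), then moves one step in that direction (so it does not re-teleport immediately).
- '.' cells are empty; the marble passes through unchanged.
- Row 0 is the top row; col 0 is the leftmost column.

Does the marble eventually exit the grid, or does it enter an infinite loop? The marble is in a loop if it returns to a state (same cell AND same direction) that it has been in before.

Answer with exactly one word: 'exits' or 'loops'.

Answer: exits

Derivation:
Step 1: enter (8,0), '.' pass, move right to (8,1)
Step 2: enter (8,1), '.' pass, move right to (8,2)
Step 3: enter (8,2), '.' pass, move right to (8,3)
Step 4: enter (8,3), '.' pass, move right to (8,4)
Step 5: enter (8,4), '.' pass, move right to (8,5)
Step 6: enter (8,5), '.' pass, move right to (8,6)
Step 7: enter (8,6), '/' deflects right->up, move up to (7,6)
Step 8: enter (7,6), '.' pass, move up to (6,6)
Step 9: enter (6,6), '@' teleport (6,6)->(6,8), also enter (6,8), move up to (5,8)
Step 10: enter (5,8), '.' pass, move up to (4,8)
Step 11: enter (4,8), '.' pass, move up to (3,8)
Step 12: enter (3,8), '.' pass, move up to (2,8)
Step 13: enter (2,8), '.' pass, move up to (1,8)
Step 14: enter (1,8), '.' pass, move up to (0,8)
Step 15: enter (0,8), '.' pass, move up to (-1,8)
Step 16: at (-1,8) — EXIT via top edge, pos 8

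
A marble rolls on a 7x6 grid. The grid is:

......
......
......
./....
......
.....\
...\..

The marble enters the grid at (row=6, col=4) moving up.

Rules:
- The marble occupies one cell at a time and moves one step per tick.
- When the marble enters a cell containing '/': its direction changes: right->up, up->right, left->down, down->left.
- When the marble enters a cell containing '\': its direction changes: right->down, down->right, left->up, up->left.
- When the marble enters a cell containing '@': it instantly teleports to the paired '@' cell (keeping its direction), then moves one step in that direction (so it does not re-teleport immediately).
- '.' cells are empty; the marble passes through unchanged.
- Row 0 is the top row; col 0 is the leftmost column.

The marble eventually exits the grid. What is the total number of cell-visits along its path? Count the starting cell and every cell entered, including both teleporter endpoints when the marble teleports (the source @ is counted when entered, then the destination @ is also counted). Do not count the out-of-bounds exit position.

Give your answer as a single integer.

Step 1: enter (6,4), '.' pass, move up to (5,4)
Step 2: enter (5,4), '.' pass, move up to (4,4)
Step 3: enter (4,4), '.' pass, move up to (3,4)
Step 4: enter (3,4), '.' pass, move up to (2,4)
Step 5: enter (2,4), '.' pass, move up to (1,4)
Step 6: enter (1,4), '.' pass, move up to (0,4)
Step 7: enter (0,4), '.' pass, move up to (-1,4)
Step 8: at (-1,4) — EXIT via top edge, pos 4
Path length (cell visits): 7

Answer: 7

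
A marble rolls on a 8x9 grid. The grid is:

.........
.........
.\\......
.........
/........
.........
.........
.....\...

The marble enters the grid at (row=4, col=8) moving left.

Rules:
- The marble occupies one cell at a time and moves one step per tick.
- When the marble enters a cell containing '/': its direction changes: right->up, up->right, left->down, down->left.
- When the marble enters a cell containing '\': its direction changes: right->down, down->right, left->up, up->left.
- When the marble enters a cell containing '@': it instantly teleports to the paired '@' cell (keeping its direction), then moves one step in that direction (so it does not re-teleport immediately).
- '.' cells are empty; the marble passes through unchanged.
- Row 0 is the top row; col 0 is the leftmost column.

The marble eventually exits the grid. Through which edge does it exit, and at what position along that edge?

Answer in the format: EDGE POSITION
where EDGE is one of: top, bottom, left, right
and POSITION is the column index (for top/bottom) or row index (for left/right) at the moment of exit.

Answer: bottom 0

Derivation:
Step 1: enter (4,8), '.' pass, move left to (4,7)
Step 2: enter (4,7), '.' pass, move left to (4,6)
Step 3: enter (4,6), '.' pass, move left to (4,5)
Step 4: enter (4,5), '.' pass, move left to (4,4)
Step 5: enter (4,4), '.' pass, move left to (4,3)
Step 6: enter (4,3), '.' pass, move left to (4,2)
Step 7: enter (4,2), '.' pass, move left to (4,1)
Step 8: enter (4,1), '.' pass, move left to (4,0)
Step 9: enter (4,0), '/' deflects left->down, move down to (5,0)
Step 10: enter (5,0), '.' pass, move down to (6,0)
Step 11: enter (6,0), '.' pass, move down to (7,0)
Step 12: enter (7,0), '.' pass, move down to (8,0)
Step 13: at (8,0) — EXIT via bottom edge, pos 0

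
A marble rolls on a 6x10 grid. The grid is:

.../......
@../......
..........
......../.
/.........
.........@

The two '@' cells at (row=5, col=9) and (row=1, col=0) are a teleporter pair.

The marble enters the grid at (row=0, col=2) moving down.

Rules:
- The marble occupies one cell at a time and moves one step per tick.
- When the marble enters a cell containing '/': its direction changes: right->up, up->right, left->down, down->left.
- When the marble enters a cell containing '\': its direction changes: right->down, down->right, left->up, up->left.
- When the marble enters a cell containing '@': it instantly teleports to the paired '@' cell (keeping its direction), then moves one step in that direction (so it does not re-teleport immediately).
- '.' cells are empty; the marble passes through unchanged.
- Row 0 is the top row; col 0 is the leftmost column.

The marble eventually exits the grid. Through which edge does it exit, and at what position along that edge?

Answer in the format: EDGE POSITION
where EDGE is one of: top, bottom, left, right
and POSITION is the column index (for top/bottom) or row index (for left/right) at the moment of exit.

Answer: bottom 2

Derivation:
Step 1: enter (0,2), '.' pass, move down to (1,2)
Step 2: enter (1,2), '.' pass, move down to (2,2)
Step 3: enter (2,2), '.' pass, move down to (3,2)
Step 4: enter (3,2), '.' pass, move down to (4,2)
Step 5: enter (4,2), '.' pass, move down to (5,2)
Step 6: enter (5,2), '.' pass, move down to (6,2)
Step 7: at (6,2) — EXIT via bottom edge, pos 2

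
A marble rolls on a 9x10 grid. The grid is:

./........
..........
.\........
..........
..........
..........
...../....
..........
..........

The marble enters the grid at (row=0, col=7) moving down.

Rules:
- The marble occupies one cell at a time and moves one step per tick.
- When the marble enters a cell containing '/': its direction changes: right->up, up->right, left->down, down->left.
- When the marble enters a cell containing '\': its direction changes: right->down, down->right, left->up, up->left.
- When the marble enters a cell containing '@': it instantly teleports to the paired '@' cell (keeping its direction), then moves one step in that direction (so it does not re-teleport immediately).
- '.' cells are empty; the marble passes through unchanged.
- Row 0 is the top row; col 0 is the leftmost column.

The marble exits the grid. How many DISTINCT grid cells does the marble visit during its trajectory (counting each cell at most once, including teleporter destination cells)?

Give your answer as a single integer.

Step 1: enter (0,7), '.' pass, move down to (1,7)
Step 2: enter (1,7), '.' pass, move down to (2,7)
Step 3: enter (2,7), '.' pass, move down to (3,7)
Step 4: enter (3,7), '.' pass, move down to (4,7)
Step 5: enter (4,7), '.' pass, move down to (5,7)
Step 6: enter (5,7), '.' pass, move down to (6,7)
Step 7: enter (6,7), '.' pass, move down to (7,7)
Step 8: enter (7,7), '.' pass, move down to (8,7)
Step 9: enter (8,7), '.' pass, move down to (9,7)
Step 10: at (9,7) — EXIT via bottom edge, pos 7
Distinct cells visited: 9 (path length 9)

Answer: 9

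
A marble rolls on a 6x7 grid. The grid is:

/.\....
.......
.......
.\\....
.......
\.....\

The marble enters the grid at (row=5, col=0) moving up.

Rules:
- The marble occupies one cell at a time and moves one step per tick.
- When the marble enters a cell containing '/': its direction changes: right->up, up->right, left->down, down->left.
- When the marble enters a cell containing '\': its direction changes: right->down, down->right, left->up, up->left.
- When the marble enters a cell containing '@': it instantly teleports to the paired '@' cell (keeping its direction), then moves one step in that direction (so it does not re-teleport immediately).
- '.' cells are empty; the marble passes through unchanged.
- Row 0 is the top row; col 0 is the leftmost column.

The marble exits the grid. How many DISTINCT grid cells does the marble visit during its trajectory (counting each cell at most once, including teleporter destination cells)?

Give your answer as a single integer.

Step 1: enter (5,0), '\' deflects up->left, move left to (5,-1)
Step 2: at (5,-1) — EXIT via left edge, pos 5
Distinct cells visited: 1 (path length 1)

Answer: 1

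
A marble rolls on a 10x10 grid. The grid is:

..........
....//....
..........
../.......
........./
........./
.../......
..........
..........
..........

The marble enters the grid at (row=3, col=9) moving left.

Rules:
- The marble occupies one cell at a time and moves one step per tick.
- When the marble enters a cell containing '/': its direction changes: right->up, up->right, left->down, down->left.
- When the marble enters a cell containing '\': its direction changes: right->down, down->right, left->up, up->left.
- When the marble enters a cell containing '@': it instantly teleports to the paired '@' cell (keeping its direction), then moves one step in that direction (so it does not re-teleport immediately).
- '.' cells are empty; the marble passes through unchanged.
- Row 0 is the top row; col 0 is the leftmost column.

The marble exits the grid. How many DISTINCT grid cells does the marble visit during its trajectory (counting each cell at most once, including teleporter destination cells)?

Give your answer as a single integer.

Step 1: enter (3,9), '.' pass, move left to (3,8)
Step 2: enter (3,8), '.' pass, move left to (3,7)
Step 3: enter (3,7), '.' pass, move left to (3,6)
Step 4: enter (3,6), '.' pass, move left to (3,5)
Step 5: enter (3,5), '.' pass, move left to (3,4)
Step 6: enter (3,4), '.' pass, move left to (3,3)
Step 7: enter (3,3), '.' pass, move left to (3,2)
Step 8: enter (3,2), '/' deflects left->down, move down to (4,2)
Step 9: enter (4,2), '.' pass, move down to (5,2)
Step 10: enter (5,2), '.' pass, move down to (6,2)
Step 11: enter (6,2), '.' pass, move down to (7,2)
Step 12: enter (7,2), '.' pass, move down to (8,2)
Step 13: enter (8,2), '.' pass, move down to (9,2)
Step 14: enter (9,2), '.' pass, move down to (10,2)
Step 15: at (10,2) — EXIT via bottom edge, pos 2
Distinct cells visited: 14 (path length 14)

Answer: 14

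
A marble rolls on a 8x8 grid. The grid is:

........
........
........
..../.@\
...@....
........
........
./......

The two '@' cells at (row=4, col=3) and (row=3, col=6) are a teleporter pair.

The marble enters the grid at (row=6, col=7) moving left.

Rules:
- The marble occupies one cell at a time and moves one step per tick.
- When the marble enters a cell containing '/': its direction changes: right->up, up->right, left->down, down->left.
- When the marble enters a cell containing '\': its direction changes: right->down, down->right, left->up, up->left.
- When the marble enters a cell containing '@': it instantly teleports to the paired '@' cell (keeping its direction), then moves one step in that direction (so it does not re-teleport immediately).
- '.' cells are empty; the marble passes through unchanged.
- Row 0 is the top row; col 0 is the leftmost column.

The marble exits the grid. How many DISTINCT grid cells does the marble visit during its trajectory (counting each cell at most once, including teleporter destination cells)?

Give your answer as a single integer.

Step 1: enter (6,7), '.' pass, move left to (6,6)
Step 2: enter (6,6), '.' pass, move left to (6,5)
Step 3: enter (6,5), '.' pass, move left to (6,4)
Step 4: enter (6,4), '.' pass, move left to (6,3)
Step 5: enter (6,3), '.' pass, move left to (6,2)
Step 6: enter (6,2), '.' pass, move left to (6,1)
Step 7: enter (6,1), '.' pass, move left to (6,0)
Step 8: enter (6,0), '.' pass, move left to (6,-1)
Step 9: at (6,-1) — EXIT via left edge, pos 6
Distinct cells visited: 8 (path length 8)

Answer: 8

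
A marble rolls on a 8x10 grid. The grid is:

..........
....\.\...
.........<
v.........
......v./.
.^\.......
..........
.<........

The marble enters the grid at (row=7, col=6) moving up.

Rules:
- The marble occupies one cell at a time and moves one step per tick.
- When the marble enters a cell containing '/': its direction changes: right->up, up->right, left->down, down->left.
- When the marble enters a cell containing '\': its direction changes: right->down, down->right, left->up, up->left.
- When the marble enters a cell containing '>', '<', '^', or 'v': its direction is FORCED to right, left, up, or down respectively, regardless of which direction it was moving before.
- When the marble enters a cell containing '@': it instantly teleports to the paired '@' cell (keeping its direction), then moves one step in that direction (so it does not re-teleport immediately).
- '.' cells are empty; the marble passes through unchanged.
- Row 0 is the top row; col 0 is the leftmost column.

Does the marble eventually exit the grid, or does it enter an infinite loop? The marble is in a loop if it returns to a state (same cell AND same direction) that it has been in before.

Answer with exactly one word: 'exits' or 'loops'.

Step 1: enter (7,6), '.' pass, move up to (6,6)
Step 2: enter (6,6), '.' pass, move up to (5,6)
Step 3: enter (5,6), '.' pass, move up to (4,6)
Step 4: enter (4,6), 'v' forces up->down, move down to (5,6)
Step 5: enter (5,6), '.' pass, move down to (6,6)
Step 6: enter (6,6), '.' pass, move down to (7,6)
Step 7: enter (7,6), '.' pass, move down to (8,6)
Step 8: at (8,6) — EXIT via bottom edge, pos 6

Answer: exits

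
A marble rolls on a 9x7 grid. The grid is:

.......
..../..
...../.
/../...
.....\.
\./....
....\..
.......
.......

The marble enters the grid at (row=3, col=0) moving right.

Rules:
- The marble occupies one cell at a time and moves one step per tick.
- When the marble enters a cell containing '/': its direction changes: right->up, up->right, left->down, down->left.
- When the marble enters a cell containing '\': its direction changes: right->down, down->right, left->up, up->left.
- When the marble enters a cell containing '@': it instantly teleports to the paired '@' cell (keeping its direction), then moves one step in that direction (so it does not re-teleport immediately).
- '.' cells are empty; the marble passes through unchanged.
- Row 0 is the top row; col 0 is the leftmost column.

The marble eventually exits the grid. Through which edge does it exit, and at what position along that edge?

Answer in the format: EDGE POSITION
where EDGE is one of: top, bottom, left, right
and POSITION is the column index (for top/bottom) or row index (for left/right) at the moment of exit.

Step 1: enter (3,0), '/' deflects right->up, move up to (2,0)
Step 2: enter (2,0), '.' pass, move up to (1,0)
Step 3: enter (1,0), '.' pass, move up to (0,0)
Step 4: enter (0,0), '.' pass, move up to (-1,0)
Step 5: at (-1,0) — EXIT via top edge, pos 0

Answer: top 0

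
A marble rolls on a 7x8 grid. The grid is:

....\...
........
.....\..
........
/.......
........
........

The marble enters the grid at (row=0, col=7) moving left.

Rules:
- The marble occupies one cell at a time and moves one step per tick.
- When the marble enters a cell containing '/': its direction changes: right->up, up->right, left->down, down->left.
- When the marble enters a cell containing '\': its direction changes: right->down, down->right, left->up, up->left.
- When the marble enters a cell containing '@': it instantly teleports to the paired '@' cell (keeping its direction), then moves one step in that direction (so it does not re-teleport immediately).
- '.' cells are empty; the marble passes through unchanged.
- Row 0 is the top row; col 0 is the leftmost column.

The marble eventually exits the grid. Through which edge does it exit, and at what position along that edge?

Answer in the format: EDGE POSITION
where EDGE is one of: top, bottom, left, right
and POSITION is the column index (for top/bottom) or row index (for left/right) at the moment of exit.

Step 1: enter (0,7), '.' pass, move left to (0,6)
Step 2: enter (0,6), '.' pass, move left to (0,5)
Step 3: enter (0,5), '.' pass, move left to (0,4)
Step 4: enter (0,4), '\' deflects left->up, move up to (-1,4)
Step 5: at (-1,4) — EXIT via top edge, pos 4

Answer: top 4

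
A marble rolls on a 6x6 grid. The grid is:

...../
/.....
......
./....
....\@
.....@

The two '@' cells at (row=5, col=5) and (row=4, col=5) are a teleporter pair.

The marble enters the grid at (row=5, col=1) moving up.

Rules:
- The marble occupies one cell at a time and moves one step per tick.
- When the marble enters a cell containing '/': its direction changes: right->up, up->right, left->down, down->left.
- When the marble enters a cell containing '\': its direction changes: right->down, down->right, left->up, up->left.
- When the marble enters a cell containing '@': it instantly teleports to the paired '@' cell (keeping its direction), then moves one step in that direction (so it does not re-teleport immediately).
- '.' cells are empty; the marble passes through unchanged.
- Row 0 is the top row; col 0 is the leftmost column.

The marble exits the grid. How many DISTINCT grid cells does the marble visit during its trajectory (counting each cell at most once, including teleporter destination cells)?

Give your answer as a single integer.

Step 1: enter (5,1), '.' pass, move up to (4,1)
Step 2: enter (4,1), '.' pass, move up to (3,1)
Step 3: enter (3,1), '/' deflects up->right, move right to (3,2)
Step 4: enter (3,2), '.' pass, move right to (3,3)
Step 5: enter (3,3), '.' pass, move right to (3,4)
Step 6: enter (3,4), '.' pass, move right to (3,5)
Step 7: enter (3,5), '.' pass, move right to (3,6)
Step 8: at (3,6) — EXIT via right edge, pos 3
Distinct cells visited: 7 (path length 7)

Answer: 7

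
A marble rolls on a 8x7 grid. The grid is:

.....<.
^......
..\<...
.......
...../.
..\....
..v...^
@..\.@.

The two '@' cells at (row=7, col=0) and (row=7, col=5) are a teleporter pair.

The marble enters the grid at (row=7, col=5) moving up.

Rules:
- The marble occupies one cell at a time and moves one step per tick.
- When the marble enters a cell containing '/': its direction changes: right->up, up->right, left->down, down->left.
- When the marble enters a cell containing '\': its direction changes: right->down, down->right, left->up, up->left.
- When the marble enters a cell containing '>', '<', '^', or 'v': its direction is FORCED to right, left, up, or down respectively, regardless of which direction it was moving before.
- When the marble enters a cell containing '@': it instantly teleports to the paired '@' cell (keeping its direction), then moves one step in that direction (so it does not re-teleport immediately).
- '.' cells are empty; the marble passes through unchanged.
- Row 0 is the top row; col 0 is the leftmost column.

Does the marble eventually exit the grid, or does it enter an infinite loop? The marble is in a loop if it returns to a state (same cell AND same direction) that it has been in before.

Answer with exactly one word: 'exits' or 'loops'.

Step 1: enter (7,5), '@' teleport (7,5)->(7,0), also enter (7,0), move up to (6,0)
Step 2: enter (6,0), '.' pass, move up to (5,0)
Step 3: enter (5,0), '.' pass, move up to (4,0)
Step 4: enter (4,0), '.' pass, move up to (3,0)
Step 5: enter (3,0), '.' pass, move up to (2,0)
Step 6: enter (2,0), '.' pass, move up to (1,0)
Step 7: enter (1,0), '^' forces up->up, move up to (0,0)
Step 8: enter (0,0), '.' pass, move up to (-1,0)
Step 9: at (-1,0) — EXIT via top edge, pos 0

Answer: exits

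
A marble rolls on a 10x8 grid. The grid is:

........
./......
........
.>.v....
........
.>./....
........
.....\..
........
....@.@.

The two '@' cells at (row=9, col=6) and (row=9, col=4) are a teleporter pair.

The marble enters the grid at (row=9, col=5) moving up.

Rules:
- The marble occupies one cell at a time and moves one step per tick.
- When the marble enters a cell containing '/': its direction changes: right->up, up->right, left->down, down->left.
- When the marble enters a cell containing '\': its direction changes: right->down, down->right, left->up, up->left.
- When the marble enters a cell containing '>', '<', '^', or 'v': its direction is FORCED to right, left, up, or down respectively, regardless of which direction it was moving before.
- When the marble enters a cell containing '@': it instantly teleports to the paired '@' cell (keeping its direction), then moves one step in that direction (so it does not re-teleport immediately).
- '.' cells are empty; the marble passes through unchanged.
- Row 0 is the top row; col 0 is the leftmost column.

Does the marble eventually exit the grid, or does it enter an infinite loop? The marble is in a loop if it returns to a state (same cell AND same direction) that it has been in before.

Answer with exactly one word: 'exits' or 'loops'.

Answer: exits

Derivation:
Step 1: enter (9,5), '.' pass, move up to (8,5)
Step 2: enter (8,5), '.' pass, move up to (7,5)
Step 3: enter (7,5), '\' deflects up->left, move left to (7,4)
Step 4: enter (7,4), '.' pass, move left to (7,3)
Step 5: enter (7,3), '.' pass, move left to (7,2)
Step 6: enter (7,2), '.' pass, move left to (7,1)
Step 7: enter (7,1), '.' pass, move left to (7,0)
Step 8: enter (7,0), '.' pass, move left to (7,-1)
Step 9: at (7,-1) — EXIT via left edge, pos 7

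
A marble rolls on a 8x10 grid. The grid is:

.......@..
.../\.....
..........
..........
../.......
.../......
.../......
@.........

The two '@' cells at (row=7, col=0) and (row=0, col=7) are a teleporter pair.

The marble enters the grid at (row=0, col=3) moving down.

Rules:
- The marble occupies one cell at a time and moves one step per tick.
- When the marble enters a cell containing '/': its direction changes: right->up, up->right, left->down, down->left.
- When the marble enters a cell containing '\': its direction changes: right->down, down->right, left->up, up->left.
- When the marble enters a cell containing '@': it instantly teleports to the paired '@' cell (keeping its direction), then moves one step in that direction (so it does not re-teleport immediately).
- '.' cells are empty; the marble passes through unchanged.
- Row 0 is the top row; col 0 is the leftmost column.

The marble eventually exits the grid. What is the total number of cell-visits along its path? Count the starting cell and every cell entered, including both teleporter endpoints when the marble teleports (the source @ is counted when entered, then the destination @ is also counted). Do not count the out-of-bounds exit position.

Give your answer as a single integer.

Answer: 5

Derivation:
Step 1: enter (0,3), '.' pass, move down to (1,3)
Step 2: enter (1,3), '/' deflects down->left, move left to (1,2)
Step 3: enter (1,2), '.' pass, move left to (1,1)
Step 4: enter (1,1), '.' pass, move left to (1,0)
Step 5: enter (1,0), '.' pass, move left to (1,-1)
Step 6: at (1,-1) — EXIT via left edge, pos 1
Path length (cell visits): 5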